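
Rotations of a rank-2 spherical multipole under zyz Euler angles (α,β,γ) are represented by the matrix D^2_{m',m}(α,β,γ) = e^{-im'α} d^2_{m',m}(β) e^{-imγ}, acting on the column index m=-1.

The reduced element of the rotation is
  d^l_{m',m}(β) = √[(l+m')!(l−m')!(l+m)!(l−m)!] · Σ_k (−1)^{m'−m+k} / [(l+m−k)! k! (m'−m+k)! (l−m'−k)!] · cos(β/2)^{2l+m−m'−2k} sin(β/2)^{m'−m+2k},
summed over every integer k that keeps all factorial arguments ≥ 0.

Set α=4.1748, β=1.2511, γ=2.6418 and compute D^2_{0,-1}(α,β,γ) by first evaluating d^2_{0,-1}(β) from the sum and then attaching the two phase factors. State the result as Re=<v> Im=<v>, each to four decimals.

Re=0.3207 Im=-0.1751

Split into d^2_{0,-1}(β=1.2511) × two z-phases.
Half-angle: c=0.810641, s=0.585543. N=√(2·2·1·6)=4.898979
The bounds max(0,m−m')=0 and min(l+m,l−m')=1 give 2 terms
  k=0: (−1)^1·4.8990/(2)·0.8106^3·0.5855^1 = -0.764048
  k=1: (−1)^2·4.8990/(2)·0.8106^1·0.5855^3 = +0.398640
d^2_{0,-1}(1.2511) = -0.764048 +0.398640 = -0.365408
Phases: e^{-i·(0)·4.1748}=+1.000000+0.000000i, e^{-i·(-1)·2.6418}=-0.877682+0.479244i ⇒ D=+0.320712-0.175119i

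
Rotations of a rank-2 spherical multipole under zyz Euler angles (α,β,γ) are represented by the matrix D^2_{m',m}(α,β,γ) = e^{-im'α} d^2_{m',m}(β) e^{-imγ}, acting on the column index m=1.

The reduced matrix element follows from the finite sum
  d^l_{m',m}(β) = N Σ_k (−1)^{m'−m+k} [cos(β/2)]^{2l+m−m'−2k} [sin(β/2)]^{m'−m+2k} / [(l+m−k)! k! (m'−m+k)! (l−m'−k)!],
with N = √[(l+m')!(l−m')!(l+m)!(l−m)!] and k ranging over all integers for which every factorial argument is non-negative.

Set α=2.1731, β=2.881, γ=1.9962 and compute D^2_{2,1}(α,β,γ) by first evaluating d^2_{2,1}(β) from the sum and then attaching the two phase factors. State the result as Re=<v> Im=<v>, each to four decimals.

Re=-0.0043 Im=0.0003

D^2_{2,1}(2.1731,2.8810,1.9962) = e^{-i·2·2.1731}·d^2_{2,1}(2.8810)·e^{-i·1·1.9962}. Compute d first:
With c≡cos(β/2)=0.129928 and s≡sin(β/2)=0.991523, N=[24·1·6·1]^{1/2}=12.000000
Admissible k: 0..0 (factorial args all ≥0)
  k=0: (−1)^1·12.0000/(6)·0.1299^3·0.9915^1 = -0.004350
d^2_{2,1}(2.8810) = -0.004350
Phases: e^{-i·(2)·2.1731}=-0.358060+0.933699i, e^{-i·(1)·1.9962}=-0.412689-0.910872i ⇒ D=-0.004342+0.000257i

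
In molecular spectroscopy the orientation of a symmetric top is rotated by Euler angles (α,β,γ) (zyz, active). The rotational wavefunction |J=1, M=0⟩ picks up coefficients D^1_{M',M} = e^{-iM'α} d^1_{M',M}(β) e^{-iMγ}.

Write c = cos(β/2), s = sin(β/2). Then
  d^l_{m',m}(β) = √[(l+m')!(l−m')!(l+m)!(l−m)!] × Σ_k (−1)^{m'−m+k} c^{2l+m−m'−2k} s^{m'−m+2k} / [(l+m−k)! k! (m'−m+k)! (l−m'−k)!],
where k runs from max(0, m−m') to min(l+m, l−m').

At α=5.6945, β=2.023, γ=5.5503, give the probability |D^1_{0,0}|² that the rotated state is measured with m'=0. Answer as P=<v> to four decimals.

P=0.1909

Split into d^1_{0,0}(β=2.0230) × two z-phases.
Half-angle: c=0.530590, s=0.847629. N=√(1·1·1·1)=1.000000
Admissible k: 0..1 (factorial args all ≥0)
  k=0: (−1)^0·1.0000/(1)·0.5306^2·0.8476^0 = +0.281526
  k=1: (−1)^1·1.0000/(1)·0.5306^0·0.8476^2 = -0.718474
d^1_{0,0}(2.0230) = +0.281526 -0.718474 = -0.436949
|D^1_{0,0}|² = |d^1_{0,0}(β)|² = (-0.436949)² = 0.190924 (the z-rotation phases have unit modulus)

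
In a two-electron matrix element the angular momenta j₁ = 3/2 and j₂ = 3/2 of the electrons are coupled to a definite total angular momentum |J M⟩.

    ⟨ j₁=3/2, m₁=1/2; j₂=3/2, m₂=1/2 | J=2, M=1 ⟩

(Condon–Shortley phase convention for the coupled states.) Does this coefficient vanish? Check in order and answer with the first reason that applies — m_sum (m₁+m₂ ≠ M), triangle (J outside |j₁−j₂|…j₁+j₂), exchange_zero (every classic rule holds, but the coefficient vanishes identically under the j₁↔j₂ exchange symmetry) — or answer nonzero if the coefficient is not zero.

m-sum: m₁+m₂ = 1/2+1/2 = 1, M = 1  ✓
triangle: |j₁−j₂| = 0 ≤ J = 2 ≤ j₁+j₂ = 3  ✓
exchange: j₁=j₂ and m₁=m₂, and (−1)^(j₁+j₂−J) = (−1)^1 = −1 forces ⟨j₁m₁;j₂m₂|JM⟩ = −⟨j₂m₂;j₁m₁|JM⟩ = −⟨j₁m₁;j₂m₂|JM⟩ ⇒ the coefficient vanishes identically
Racah sum check: Σ_k collapses to 0 ⇒ CG = 0

exchange_zero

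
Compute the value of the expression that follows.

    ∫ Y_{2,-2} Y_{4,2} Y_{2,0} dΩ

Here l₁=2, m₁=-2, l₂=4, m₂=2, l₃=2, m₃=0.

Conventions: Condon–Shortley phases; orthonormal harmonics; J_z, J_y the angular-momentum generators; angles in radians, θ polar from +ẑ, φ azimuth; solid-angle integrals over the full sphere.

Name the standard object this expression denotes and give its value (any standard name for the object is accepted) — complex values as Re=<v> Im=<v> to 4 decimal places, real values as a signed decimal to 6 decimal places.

Gaunt coefficient, +0.156078

This is a Gaunt coefficient — the integral of a triple product of spherical harmonics over the sphere.
Checks pass: Σm=0; 8 even; l₃=2∈[2,6].
(2·2+1)(2·4+1)(2·2+1) = 225
Δ: 4! 0! 4! / 9! → 1/630
sum: t=2:+1/16 = 1/16
3j²(2 4 2; 0 0 0) = Δ·Π!·Σ² = 2/35  (sign +1)
sum: t=4:+1/96 = 1/96
3j²(2 4 2; -2 2 0) = Δ·Π!·Σ² = 1/42  (sign +1)
combine: 4πI² = 225·2/35·1/42 = 15/49
take √, sign +1: I = 0.15607835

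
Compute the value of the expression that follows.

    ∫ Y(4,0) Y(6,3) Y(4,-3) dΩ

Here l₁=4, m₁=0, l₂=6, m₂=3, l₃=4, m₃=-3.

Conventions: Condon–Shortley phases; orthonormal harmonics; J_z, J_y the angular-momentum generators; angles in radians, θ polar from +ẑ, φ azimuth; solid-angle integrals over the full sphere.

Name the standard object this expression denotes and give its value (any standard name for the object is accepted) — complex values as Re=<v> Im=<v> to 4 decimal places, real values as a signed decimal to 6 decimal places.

This is a Gaunt coefficient — the integral of a triple product of spherical harmonics over the sphere.
m-sum 0 ✓  L=14 even ✓  2≤4≤10 ✓
Π(2lᵢ+1) = 9×13×9 = 1053
triangle coeff Δ(4,6,4) = 1/1261260
Σ_t [2,4]: t=2:+1/4608 t=3:−1/1296 t=4:+1/4608 = -7/20736
(3j)²=20/1287 [(4 6 4; 0 0 0)], sign=-1
Σ_t [3,4]: t=3:−1/25920 t=4:+1/11520 = 1/20736
(3j)²=5/429 [(4 6 4; 0 3 -3)], sign=-1
⇒ 4πI² = 300/1573
I = (+1)√(300/1573/(4π)) = 0.12319450

Gaunt coefficient, +0.123195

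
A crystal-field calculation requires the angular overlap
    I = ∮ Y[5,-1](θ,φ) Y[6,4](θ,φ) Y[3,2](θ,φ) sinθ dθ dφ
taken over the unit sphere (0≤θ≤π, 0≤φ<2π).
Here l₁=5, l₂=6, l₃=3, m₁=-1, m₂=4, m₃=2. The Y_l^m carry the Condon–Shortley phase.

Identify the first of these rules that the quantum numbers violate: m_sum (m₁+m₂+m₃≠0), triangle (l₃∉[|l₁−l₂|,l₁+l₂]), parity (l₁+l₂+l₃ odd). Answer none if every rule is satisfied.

m_sum

azimuthal sum: -1 + 4 + 2 = 5  ✗
1 ≤ 3 ≤ 11 (triangle on l)
L = 5 + 6 + 3 = 14 (even)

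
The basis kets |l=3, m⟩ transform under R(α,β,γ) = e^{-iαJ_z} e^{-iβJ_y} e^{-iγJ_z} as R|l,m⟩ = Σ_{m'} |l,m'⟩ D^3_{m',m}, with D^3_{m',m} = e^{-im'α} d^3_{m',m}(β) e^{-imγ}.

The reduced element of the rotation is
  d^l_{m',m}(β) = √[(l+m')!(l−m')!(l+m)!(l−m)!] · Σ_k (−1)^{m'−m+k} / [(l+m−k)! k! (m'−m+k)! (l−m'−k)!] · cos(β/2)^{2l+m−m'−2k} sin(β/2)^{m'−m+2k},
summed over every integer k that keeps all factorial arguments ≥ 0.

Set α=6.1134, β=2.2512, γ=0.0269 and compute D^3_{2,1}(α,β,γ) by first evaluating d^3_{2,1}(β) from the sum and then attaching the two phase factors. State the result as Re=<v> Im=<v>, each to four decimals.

First d^3_{2,1}(β=2.2512), then the phase factors e^{-i(2)α} and e^{-i(1)γ}:
Half-angle: c=0.430635, s=0.902526. N=√(120·1·24·2)=75.894664
k∈{0,1} keeps every argument non-negative
  k=0: (−1)^1·75.8947/(24)·0.4306^5·0.9025^1 = -0.042268
  k=1: (−1)^2·75.8947/(12)·0.4306^3·0.9025^3 = +0.371311
d^3_{2,1}(2.2512) = -0.042268 +0.371311 = +0.329043
Attach z-rotation phases: D = e^{-i(2)(6.1134)}·(+0.329043)·e^{-i(1)(0.0269)} = +0.313090+0.101214i

Re=0.3131 Im=0.1012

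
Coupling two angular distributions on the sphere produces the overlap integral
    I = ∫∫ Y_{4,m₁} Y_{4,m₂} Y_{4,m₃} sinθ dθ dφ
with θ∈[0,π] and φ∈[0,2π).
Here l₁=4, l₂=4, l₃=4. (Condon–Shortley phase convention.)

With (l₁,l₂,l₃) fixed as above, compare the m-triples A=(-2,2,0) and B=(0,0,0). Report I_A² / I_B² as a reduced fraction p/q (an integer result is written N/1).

121/324

Same 4,4,4: normalisation and zero-m 3j drop out of the ratio.
A: Δ: 4! 4! 4! / 13! → 1/450450; sum: t=2:+1/2304 t=3:−1/216 t=4:+1/384 = -11/6912; 3j²(4 4 4; -2 2 0) = Δ·Π!·Σ² = 11/1638  (sign -1)
B: Δ: 4! 4! 4! / 13! → 1/450450; sum: t=0:+1/13824 t=1:−1/216 t=2:+1/64 t=3:−1/216 t=4:+1/13824 = 5/768; 3j²(4 4 4; 0 0 0) = Δ·Π!·Σ² = 18/1001  (sign +1)
I_A²/I_B² = (11/1638)/(18/1001) = 121/324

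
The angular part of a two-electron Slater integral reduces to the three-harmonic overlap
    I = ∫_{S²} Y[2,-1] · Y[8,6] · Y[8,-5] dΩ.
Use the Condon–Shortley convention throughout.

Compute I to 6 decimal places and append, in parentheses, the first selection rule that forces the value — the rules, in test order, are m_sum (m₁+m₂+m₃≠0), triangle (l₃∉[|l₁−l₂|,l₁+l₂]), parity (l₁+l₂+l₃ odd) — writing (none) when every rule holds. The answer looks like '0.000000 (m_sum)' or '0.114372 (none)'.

0.193241 (none)

m-sum 0 ✓  L=18 even ✓  6≤8≤10 ✓
Π(2lᵢ+1) = 5×17×17 = 1445
triangle coeff Δ(2,8,8) = 1/348840
Σ_t [0,2]: t=0:+1/116121600 t=1:−1/25401600 t=2:+1/116121600 = -1/45158400
(3j)²=24/1615 [(2 8 8; 0 0 0)], sign=-1
Σ_t [1,2]: t=1:−1/12454041600 t=2:+1/1916006400 = 1/2264371200
(3j)²=847/38760 [(2 8 8; -1 6 -5)], sign=-1
⇒ 4πI² = 847/1805
I = (+1)√(847/1805/(4π)) = 0.19324051
No selection rule forces the value: the integral is nonzero (none).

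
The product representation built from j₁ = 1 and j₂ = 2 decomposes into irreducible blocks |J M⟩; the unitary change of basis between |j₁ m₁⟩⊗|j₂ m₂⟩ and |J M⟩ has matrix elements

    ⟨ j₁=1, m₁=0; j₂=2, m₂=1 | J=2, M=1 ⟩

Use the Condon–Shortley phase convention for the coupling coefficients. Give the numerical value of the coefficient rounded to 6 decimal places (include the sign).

−√(1/6) = -0.408248

triangle: 1!×1!×3!/6! = 6/720
(j±m)!: 1!×1!×3!×1!×3!×1! = 36
prefactor² = (2J+1)×Δ×N² = 3/2
  k=0: +1/(0!×1!×1!×3!×0!×0!) = 1/6
  k=1: −1/(1!×0!×0!×2!×1!×1!) = -1/2
Σ = -1/3  ⇒  CG² = 3/2×(-1/3)² = 1/6
CG = −√(1/6) = -0.408248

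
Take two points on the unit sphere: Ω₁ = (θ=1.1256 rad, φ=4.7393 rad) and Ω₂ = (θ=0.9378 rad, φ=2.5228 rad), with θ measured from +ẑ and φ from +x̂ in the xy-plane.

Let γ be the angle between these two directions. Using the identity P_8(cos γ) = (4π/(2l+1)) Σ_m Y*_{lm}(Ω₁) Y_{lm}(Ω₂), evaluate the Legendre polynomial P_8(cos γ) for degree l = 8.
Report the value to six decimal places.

0.000716

Term-by-term m-sum for l=8 (normalisation 4π/17 = 0.739198):
  [-8]  conj(Y_{8,-8})(Ω₁) = (0.221668, 0.048474) ; Y_{8,-8}(Ω₂) = (0.021694, -0.089444) ; Δ = (0.009145, -0.018775)
  [-7]  conj(Y_{8,-7})(Ω₁) = (-0.081099, 0.425407) ; Y_{8,-7}(Ω₂) = (0.100402, 0.250763) ; Δ = (-0.114819, 0.022375)
  [-6]  conj(Y_{8,-6})(Ω₁) = (-0.357746, -0.058271) ; Y_{8,-6}(Ω₂) = (-0.369623, -0.237524) ; Δ = (0.118390, 0.106512)
  [-5]  conj(Y_{8,-5})(Ω₁) = (-0.006141, 0.045362) ; Y_{8,-5}(Ω₂) = (0.368198, -0.017550) ; Δ = (-0.001465, 0.016810)
  [-4]  conj(Y_{8,-4})(Ω₁) = (-0.353978, -0.038251) ; Y_{8,-4}(Ω₂) = (0.015566, -0.012242) ; Δ = (-0.005978, 0.003738)
  [-3]  conj(Y_{8,-3})(Ω₁) = (0.010713, -0.132405) ; Y_{8,-3}(Ω₂) = (-0.100902, 0.343662) ; Δ = (0.044422, 0.017042)
  [-2]  conj(Y_{8,-2})(Ω₁) = (-0.292234, -0.015744) ; Y_{8,-2}(Ω₂) = (-0.057306, -0.165567) ; Δ = (0.014140, 0.049287)
  [-1]  conj(Y_{8,-1})(Ω₁) = (0.005267, -0.195677) ; Y_{8,-1}(Ω₂) = (-0.233236, -0.166084) ; Δ = (-0.033727, 0.044764)
  [+0]  conj(Y_{8,0})(Ω₁) = (-0.266550, -0.000000) ; Y_{8,0}(Ω₂) = (0.222270, 0.000000) ; Δ = (-0.059246, -0.000000)
  [+1]  conj(Y_{8,1})(Ω₁) = (-0.005267, -0.195677) ; Y_{8,1}(Ω₂) = (0.233236, -0.166084) ; Δ = (-0.033727, -0.044764)
  [+2]  conj(Y_{8,2})(Ω₁) = (-0.292234, 0.015744) ; Y_{8,2}(Ω₂) = (-0.057306, 0.165567) ; Δ = (0.014140, -0.049287)
  [+3]  conj(Y_{8,3})(Ω₁) = (-0.010713, -0.132405) ; Y_{8,3}(Ω₂) = (0.100902, 0.343662) ; Δ = (0.044422, -0.017042)
  [+4]  conj(Y_{8,4})(Ω₁) = (-0.353978, 0.038251) ; Y_{8,4}(Ω₂) = (0.015566, 0.012242) ; Δ = (-0.005978, -0.003738)
  [+5]  conj(Y_{8,5})(Ω₁) = (0.006141, 0.045362) ; Y_{8,5}(Ω₂) = (-0.368198, -0.017550) ; Δ = (-0.001465, -0.016810)
  [+6]  conj(Y_{8,6})(Ω₁) = (-0.357746, 0.058271) ; Y_{8,6}(Ω₂) = (-0.369623, 0.237524) ; Δ = (0.118390, -0.106512)
  [+7]  conj(Y_{8,7})(Ω₁) = (0.081099, 0.425407) ; Y_{8,7}(Ω₂) = (-0.100402, 0.250763) ; Δ = (-0.114819, -0.022375)
  [+8]  conj(Y_{8,8})(Ω₁) = (0.221668, -0.048474) ; Y_{8,8}(Ω₂) = (0.021694, 0.089444) ; Δ = (0.009145, 0.018775)
Total Σ_m = (0.000968, -0.000000). Multiply by 0.739198: (0.000716, -0.000000). P_8(cos γ) = 0.000716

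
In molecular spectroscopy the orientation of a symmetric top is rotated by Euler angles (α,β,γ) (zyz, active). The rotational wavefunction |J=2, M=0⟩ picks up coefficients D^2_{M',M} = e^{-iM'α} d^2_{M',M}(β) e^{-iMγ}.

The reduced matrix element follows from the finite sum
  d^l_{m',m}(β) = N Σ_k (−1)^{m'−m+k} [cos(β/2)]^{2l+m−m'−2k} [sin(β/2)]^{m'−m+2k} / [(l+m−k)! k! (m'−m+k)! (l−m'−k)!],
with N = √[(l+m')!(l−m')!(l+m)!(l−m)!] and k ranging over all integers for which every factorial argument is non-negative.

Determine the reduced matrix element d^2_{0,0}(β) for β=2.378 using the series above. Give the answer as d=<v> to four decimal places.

d=0.2827

d^2_{0,0}(β=2.3780) via the finite sum:
Half-angle: c=0.372588, s=0.927997. N=√(2·2·2·2)=4.000000
The bounds max(0,m−m')=0 and min(l+m,l−m')=2 give 3 terms
  k=0: (−1)^0·4.0000/(4)·0.3726^4·0.9280^0 = +0.019272
  k=1: (−1)^1·4.0000/(1)·0.3726^2·0.9280^2 = -0.478201
  k=2: (−1)^2·4.0000/(4)·0.3726^0·0.9280^4 = +0.741628
d^2_{0,0}(2.3780) = +0.019272 -0.478201 +0.741628 = +0.282698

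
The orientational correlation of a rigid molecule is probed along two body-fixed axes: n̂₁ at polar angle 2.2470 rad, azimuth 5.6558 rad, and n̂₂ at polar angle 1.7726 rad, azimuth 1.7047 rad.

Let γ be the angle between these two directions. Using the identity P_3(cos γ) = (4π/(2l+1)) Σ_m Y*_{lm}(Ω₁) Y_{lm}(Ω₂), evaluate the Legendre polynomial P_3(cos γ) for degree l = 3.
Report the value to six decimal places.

Addition theorem: P_3(cos γ) = (4π/7) Σ_m Y*_{lm}(Ω₁) Y_{lm}(Ω₂), m = −3…3:
  [-3]  conj(Y_{3,-3})(Ω₁) = -0.06065 - 0.18844j ; Y_{3,-3}(Ω₂) = 0.15340 + 0.36110j ; Δ = 0.05874 - 0.05081j
  [-2]  conj(Y_{3,-2})(Ω₁) = -0.12092 + 0.36982j ; Y_{3,-2}(Ω₂) = 0.18961 - 0.05203j ; Δ = -0.00369 + 0.07641j
  [-1]  conj(Y_{3,-1})(Ω₁) = 0.19557 - 0.14181j ; Y_{3,-1}(Ω₂) = 0.03378 + 0.25076j ; Δ = 0.04217 + 0.04425j
  [+0]  conj(Y_{3,0})(Ω₁) = 0.24327 + 0.00000j ; Y_{3,0}(Ω₂) = 0.20937 + 0.00000j ; Δ = 0.05093 + 0.00000j
  [+1]  conj(Y_{3,1})(Ω₁) = -0.19557 - 0.14181j ; Y_{3,1}(Ω₂) = -0.03378 + 0.25076j ; Δ = 0.04217 - 0.04425j
  [+2]  conj(Y_{3,2})(Ω₁) = -0.12092 - 0.36982j ; Y_{3,2}(Ω₂) = 0.18961 + 0.05203j ; Δ = -0.00369 - 0.07641j
  [+3]  conj(Y_{3,3})(Ω₁) = 0.06065 - 0.18844j ; Y_{3,3}(Ω₂) = -0.15340 + 0.36110j ; Δ = 0.05874 + 0.05081j
Accumulated sum 0.24538 - 0.00000j; after 4π/(2l+1) scaling, 0.44050 - 0.00000j ⇒ P_3 = 0.440500

0.440500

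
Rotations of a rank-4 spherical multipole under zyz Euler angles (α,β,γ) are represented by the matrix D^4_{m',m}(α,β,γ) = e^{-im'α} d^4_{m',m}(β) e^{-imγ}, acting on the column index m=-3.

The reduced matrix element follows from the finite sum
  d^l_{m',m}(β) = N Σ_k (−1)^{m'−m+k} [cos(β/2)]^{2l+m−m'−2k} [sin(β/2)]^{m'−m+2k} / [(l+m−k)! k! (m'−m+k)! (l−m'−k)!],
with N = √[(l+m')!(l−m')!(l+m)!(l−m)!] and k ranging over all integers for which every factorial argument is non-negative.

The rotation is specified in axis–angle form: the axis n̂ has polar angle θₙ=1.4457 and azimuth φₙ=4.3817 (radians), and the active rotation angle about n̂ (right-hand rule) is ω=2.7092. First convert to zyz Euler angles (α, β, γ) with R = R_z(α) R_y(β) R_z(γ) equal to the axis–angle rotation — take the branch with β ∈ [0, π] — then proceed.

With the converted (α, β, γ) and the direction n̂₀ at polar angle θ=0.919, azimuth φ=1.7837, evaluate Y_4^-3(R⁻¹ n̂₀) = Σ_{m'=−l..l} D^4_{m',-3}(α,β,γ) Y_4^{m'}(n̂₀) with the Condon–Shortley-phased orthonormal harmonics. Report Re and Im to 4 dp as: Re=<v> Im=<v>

Re=-0.1988 Im=0.3533

Axis–angle → zyz. n̂ = (sinθₙcosφₙ, sinθₙsinφₙ, cosθₙ) = (-0.322157, -0.938428, +0.124770), ω = 2.7092.
R = I cosω + sinω [n̂]ₓ + (1−cosω) n̂n̂ᵀ gives
  R = [-0.709947, +0.524535, -0.469935; +0.629103, +0.772278, -0.088401; +0.316551, -0.358398, -0.878263]
β = atan2(√(R₁₃²+R₂₃²), R₃₃) = 2.643014; α = atan2(R₂₃, R₁₃) mod 2π = 3.327534; γ = atan2(R₃₂, −R₃₁) mod 2π = 3.988912
Need the full column D^4_{m',-3} for m'=−4..4 at α=3.3275, β=2.6430, γ=3.9889.
cos(β/2)=0.246715, sin(β/2)=0.969088
d^4_{-4,-3}: single k=1 term ⇒ +0.000153;  D = +0.000151+0.000022i
d^4_{-3,-3}: k∈[0..1] ⇒ +0.000014 -0.001483 = -0.001469;  D = +0.001468-0.000061i
d^4_{-2,-3}: k∈[0..1] ⇒ -0.000202 +0.009338 = +0.009136;  D = +0.008900-0.002063i
d^4_{-1,-3}: k∈[0..1] ⇒ +0.001681 -0.043227 = -0.041546;  D = +0.038041-0.016701i
d^4_{0,-3}: k∈[0..1] ⇒ -0.009843 +0.151869 = +0.142025;  D = +0.117248-0.080151i
d^4_{1,-3}: k∈[0..1] ⇒ +0.043227 -0.400167 = -0.356940;  D = +0.252350-0.252440i
d^4_{2,-3}: k∈[0..1] ⇒ -0.144075 +0.740973 = +0.596898;  D = +0.336679-0.492884i
d^4_{3,-3}: k∈[0..1] ⇒ +0.352914 -0.777868 = -0.424954;  D = +0.170690-0.389166i
d^4_{4,-3}: single k=0 term ⇒ -0.560123;  D = -0.126275+0.545704i
Y_4^{m'}(θ=0.919,φ=1.7837) and Σ D·Y over m':
  (+0.0002+0.0000i)·(+0.1164-0.1330i)  (+0.0015-0.0001i)·(+0.2274+0.3063i)  (+0.0089-0.0021i)·(-0.3034+0.1376i)  (+0.0380-0.0167i)·(+0.0204+0.0946i)  (+0.1172-0.0802i)·(-0.3491+0.0000i)  (+0.2523-0.2524i)·(-0.0204+0.0946i)  (+0.3367-0.4929i)·(-0.3034-0.1376i)  (+0.1707-0.3892i)·(-0.2274+0.3063i)  (-0.1263+0.5457i)·(+0.1164+0.1330i)
Y_4^-3(R⁻¹ n̂) = -0.198791+0.353301i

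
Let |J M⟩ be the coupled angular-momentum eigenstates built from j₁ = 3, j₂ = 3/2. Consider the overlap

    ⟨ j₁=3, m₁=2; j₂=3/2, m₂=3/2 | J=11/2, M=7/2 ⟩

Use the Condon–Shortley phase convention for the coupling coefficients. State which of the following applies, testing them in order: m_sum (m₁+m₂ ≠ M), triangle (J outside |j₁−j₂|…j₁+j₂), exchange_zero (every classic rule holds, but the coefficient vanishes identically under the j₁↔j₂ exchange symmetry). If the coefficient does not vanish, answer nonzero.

m-sum: m₁+m₂ = 2+3/2 = 7/2, M = 7/2  ✓
triangle: need |j₁−j₂| ≤ J ≤ j₁+j₂, i.e. J ∈ [3/2, 9/2]; J = 11/2 is outside ✗ ⇒ coefficient is 0

triangle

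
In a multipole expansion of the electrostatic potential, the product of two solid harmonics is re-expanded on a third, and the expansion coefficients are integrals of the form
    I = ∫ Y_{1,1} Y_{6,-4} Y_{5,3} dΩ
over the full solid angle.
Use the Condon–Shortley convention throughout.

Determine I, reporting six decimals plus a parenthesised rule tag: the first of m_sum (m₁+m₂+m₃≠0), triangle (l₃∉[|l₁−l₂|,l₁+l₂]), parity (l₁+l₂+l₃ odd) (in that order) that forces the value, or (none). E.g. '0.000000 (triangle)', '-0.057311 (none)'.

0.274090 (none)

Checks pass: Σm=0; 12 even; l₃=5∈[5,7].
(2·1+1)(2·6+1)(2·5+1) = 429
Δ: 2! 0! 10! / 13! → 1/858
sum: t=1:−1/14400 = -1/14400
3j²(1 6 5; 0 0 0) = Δ·Π!·Σ² = 6/143  (sign +1)
sum: t=0:+1/161280 = 1/161280
3j²(1 6 5; 1 -4 3) = Δ·Π!·Σ² = 15/286  (sign +1)
combine: 4πI² = 429·6/143·15/286 = 135/143
take √, sign +1: I = 0.27409047
No selection rule forces the value: the integral is nonzero (none).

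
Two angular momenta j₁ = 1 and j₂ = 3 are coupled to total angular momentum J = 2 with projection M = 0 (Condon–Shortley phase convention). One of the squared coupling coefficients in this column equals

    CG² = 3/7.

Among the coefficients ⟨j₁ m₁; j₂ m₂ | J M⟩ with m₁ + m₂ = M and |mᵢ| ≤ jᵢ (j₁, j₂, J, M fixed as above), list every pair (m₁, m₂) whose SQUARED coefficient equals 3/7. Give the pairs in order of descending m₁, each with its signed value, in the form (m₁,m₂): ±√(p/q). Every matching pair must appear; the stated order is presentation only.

(0,0): −√(3/7)

Admissible pairs with m₁+m₂ = M = 0: (-1,1), (0,0), (1,-1)
  (m₁,m₂)=(1,-1): CG² = 2/7, CG = +√(2/7)
  (m₁,m₂)=(0,0): CG² = 3/7, CG = −√(3/7)   ← matches the target
  (m₁,m₂)=(-1,1): CG² = 2/7, CG = +√(2/7)
Pairs with CG² = 3/7: (0,0): −√(3/7)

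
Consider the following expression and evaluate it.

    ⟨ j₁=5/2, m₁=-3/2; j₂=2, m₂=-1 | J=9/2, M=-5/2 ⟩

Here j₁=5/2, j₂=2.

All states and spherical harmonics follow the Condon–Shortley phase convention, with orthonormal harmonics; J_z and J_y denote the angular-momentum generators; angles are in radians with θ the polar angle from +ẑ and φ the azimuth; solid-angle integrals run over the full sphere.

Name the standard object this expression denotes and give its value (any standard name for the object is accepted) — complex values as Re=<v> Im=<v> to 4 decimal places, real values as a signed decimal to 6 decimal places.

Clebsch–Gordan coefficient, +√(5/9) ≈ +0.745356

This is a Clebsch–Gordan (vector-coupling) coefficient.
triangle: 0!×5!×4!/10! = 2880/3628800
(j±m)!: 1!×4!×1!×3!×2!×7! = 1451520
prefactor² = (2J+1)×Δ×N² = 11520
  k=0: +1/(0!×0!×4!×1!×1!×3!) = 1/144
Σ = 1/144  ⇒  CG² = 11520×(1/144)² = 5/9
CG = +√(5/9) = +0.745356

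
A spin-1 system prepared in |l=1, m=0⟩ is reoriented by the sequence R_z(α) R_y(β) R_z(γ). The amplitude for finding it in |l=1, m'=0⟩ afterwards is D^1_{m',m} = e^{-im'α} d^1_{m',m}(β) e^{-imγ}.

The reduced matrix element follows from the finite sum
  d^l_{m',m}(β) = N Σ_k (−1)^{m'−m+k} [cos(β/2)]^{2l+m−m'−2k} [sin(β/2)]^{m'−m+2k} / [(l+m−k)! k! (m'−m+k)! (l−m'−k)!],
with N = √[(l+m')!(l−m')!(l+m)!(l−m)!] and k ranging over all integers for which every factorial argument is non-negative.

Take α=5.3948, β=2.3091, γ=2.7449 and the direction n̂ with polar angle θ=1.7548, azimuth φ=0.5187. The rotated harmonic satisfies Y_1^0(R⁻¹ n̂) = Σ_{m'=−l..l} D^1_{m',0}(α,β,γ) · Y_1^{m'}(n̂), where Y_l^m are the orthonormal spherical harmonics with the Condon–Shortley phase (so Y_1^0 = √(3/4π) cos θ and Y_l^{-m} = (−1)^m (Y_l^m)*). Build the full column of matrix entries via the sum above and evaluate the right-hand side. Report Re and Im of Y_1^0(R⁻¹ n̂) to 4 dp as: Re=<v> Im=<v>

Re=0.1181 Im=0.0000

Need the full column D^1_{m',0} for m'=−1..1 at α=5.3948, β=2.3091, γ=2.7449.
cos(β/2)=0.404330, sin(β/2)=0.914613
d^1_{-1,0}: single k=1 term ⇒ +0.522984;  D = +0.329828-0.405864i
d^1_{0,0}: k∈[0..1] ⇒ +0.163483 -0.836517 = -0.673034;  D = -0.673034+0.000000i
d^1_{1,0}: single k=0 term ⇒ -0.522984;  D = -0.329828-0.405864i
Y_1^{m'}(θ=1.7548,φ=0.5187) and Σ D·Y over m':
  (+0.3298-0.4059i)·(+0.2950-0.1684i)  (-0.6730+0.0000i)·(-0.0894+0.0000i)  (-0.3298-0.4059i)·(-0.2950-0.1684i)
Y_1^0(R⁻¹ n̂) = +0.118071+0.000000i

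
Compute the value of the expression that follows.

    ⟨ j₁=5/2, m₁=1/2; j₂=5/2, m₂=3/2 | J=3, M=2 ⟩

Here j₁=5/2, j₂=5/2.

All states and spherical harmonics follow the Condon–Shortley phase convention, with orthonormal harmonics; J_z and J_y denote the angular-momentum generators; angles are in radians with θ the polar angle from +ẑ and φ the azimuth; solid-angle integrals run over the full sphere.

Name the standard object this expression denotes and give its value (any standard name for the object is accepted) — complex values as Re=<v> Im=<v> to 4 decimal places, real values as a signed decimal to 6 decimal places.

This is a Clebsch–Gordan (vector-coupling) coefficient.
√[7·2!3!3!/9! · 3!2!4!1!5!1!] = √(48)
  +(−1)^1/∏(1,1,1,3,2,0)! = -1/12  (running -1/12)
  +(−1)^2/∏(2,0,0,2,3,1)! = 1/24  (running -1/24)
⟨..|..⟩ = √(48)·(-1/24) = -0.288675

Clebsch–Gordan coefficient, −√(1/12) ≈ -0.288675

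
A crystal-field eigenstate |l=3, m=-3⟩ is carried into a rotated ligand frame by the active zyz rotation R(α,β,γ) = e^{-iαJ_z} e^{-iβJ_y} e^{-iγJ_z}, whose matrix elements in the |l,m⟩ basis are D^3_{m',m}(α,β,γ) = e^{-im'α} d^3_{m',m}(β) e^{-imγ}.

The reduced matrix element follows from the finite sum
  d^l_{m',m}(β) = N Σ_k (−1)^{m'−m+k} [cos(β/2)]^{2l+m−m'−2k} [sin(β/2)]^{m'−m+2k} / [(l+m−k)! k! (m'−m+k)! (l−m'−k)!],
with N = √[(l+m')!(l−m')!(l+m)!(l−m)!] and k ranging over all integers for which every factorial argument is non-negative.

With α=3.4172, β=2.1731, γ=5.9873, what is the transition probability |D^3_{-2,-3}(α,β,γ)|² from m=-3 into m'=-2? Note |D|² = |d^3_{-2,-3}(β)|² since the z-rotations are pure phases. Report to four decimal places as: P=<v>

P=0.0022

First d^3_{-2,-3}(β=2.1731), then the phase factors e^{-i(-2)α} and e^{-i(-3)γ}:
c=cos(2.173100/2)=0.465541, s=sin(2.173100/2)=0.885026; N=√[1·120·1·720]=293.938769
k: max(0,(-3)−(-2))=0 … min(3+(-3),3−(-2))=0
  k=0: (−1)^1·293.9388/(120)·0.4655^5·0.8850^1 = -0.047405
d^3_{-2,-3}(2.1731) = -0.047405
|D^3_{-2,-3}|² = |d^3_{-2,-3}(β)|² = (-0.047405)² = 0.002247 (the z-rotation phases have unit modulus)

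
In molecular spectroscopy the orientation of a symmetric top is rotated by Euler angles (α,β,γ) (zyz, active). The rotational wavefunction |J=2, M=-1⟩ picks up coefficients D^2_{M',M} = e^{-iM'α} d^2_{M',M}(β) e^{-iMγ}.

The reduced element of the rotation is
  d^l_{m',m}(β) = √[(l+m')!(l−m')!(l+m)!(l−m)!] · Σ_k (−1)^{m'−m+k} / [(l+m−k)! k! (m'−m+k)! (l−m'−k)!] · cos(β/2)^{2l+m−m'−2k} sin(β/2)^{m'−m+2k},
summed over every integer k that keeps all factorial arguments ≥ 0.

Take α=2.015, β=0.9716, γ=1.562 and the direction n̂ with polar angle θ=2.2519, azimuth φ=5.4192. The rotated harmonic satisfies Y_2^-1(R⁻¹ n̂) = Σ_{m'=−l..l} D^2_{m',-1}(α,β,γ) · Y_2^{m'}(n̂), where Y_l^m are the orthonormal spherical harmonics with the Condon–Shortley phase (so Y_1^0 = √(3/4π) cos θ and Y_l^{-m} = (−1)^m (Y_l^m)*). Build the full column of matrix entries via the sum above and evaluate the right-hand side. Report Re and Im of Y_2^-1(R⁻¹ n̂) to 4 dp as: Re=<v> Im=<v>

Re=0.1512 Im=-0.0742

Need the full column D^2_{m',-1} for m'=−2..2 at α=2.0150, β=0.9716, γ=1.5620.
cos(β/2)=0.884302, sin(β/2)=0.466916
d^2_{-2,-1}: single k=1 term ⇒ +0.645758;  D = +0.497551-0.411639i
d^2_{-1,-1}: k∈[0..1] ⇒ +0.611508 -0.511446 = +0.100062;  D = -0.090726-0.042204i
d^2_{0,-1}: k∈[0..1] ⇒ -0.790889 +0.220492 = -0.570398;  D = -0.005017-0.570376i
d^2_{1,-1}: k∈[0..1] ⇒ +0.511446 -0.047529 = +0.463917;  D = +0.417126-0.203040i
d^2_{2,-1}: single k=0 term ⇒ -0.180031;  D = +0.140709+0.112303i
Y_2^{m'}(θ=2.2519,φ=5.4192) and Σ D·Y over m':
  (+0.4976-0.4116i)·(-0.0365+0.2303i)  (-0.0907-0.0422i)·(-0.2454-0.2874i)  (-0.0050-0.5704i)·(+0.0597+0.0000i)  (+0.4171-0.2030i)·(+0.2454-0.2874i)  (+0.1407+0.1123i)·(-0.0365-0.2303i)
Y_2^-1(R⁻¹ n̂) = +0.151209-0.074248i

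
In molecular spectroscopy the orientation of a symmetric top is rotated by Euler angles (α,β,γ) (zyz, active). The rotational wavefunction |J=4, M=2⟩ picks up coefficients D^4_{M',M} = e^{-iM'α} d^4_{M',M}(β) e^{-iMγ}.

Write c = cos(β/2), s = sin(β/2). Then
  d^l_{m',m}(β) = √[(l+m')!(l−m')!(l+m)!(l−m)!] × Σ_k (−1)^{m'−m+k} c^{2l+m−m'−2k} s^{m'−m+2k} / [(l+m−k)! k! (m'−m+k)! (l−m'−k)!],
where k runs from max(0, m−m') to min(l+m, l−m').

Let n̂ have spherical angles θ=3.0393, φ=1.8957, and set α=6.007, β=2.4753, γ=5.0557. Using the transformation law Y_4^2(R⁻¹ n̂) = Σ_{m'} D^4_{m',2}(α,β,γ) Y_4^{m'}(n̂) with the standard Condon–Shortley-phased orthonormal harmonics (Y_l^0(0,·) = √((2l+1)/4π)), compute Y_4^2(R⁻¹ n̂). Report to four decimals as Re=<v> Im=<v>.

Need the full column D^4_{m',2} for m'=−4..4 at α=6.0070, β=2.4753, γ=5.0557.
cos(β/2)=0.327018, sin(β/2)=0.945018
d^4_{-4,2}: single k=6 term ⇒ +0.403054;  D = +0.088181+0.393289i
d^4_{-3,2}: k∈[5..6] ⇒ +0.295870 -0.823600 = -0.527731;  D = +0.029336-0.526915i
d^4_{-2,2}: k∈[4..6] ⇒ +0.136816 -0.914040 +0.636094 = -0.141130;  D = +0.045973-0.133432i
d^4_{-1,2}: k∈[3..5] ⇒ +0.044637 -0.559142 +0.933875 = +0.419370;  D = -0.239552+0.344219i
d^4_{0,2}: k∈[2..4] ⇒ +0.010362 -0.230748 +0.722612 = +0.502226;  D = -0.388418+0.318376i
d^4_{1,2}: k∈[1..3] ⇒ +0.001604 -0.066955 +0.372761 = +0.307409;  D = -0.281878+0.122659i
d^4_{2,2}: k∈[0..2] ⇒ +0.000131 -0.013107 +0.136816 = +0.123841;  D = -0.122726+0.016576i
d^4_{3,2}: k∈[0..1] ⇒ -0.001414 +0.035429 = +0.034015;  D = -0.033673-0.004812i
d^4_{4,2}: single k=0 term ⇒ +0.005779;  D = -0.005282-0.002347i
Y_4^{m'}(θ=3.0393,φ=1.8957) and Σ D·Y over m':
  (+0.0882+0.3933i)·(+0.0000-0.0000i)  (+0.0293-0.5269i)·(-0.0011-0.0007i)  (+0.0460-0.1334i)·(-0.0165+0.0125i)  (-0.2396+0.3442i)·(+0.0602+0.1788i)  (-0.3884+0.3184i)·(+0.8026+0.0000i)  (-0.2819+0.1227i)·(-0.0602+0.1788i)  (-0.1227+0.0166i)·(-0.0165-0.0125i)  (-0.0337-0.0048i)·(+0.0011-0.0007i)  (-0.0053-0.0023i)·(+0.0000+0.0000i)
Y_4^2(R⁻¹ n̂) = -0.389985+0.180220i

Re=-0.3900 Im=0.1802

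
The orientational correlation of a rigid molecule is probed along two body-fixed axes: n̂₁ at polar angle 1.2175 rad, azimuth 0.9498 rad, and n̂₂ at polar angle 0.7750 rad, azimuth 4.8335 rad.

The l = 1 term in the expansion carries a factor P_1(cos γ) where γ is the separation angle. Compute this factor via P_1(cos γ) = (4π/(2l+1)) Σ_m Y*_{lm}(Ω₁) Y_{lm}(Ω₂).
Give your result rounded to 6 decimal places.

Expand P_1 via completeness: Σ_{m} conj(Y_{1,m}) at Ω₁ times Y_{1,m} at Ω₂ —
  term(m=-1) = -0.057758+0.052962i   from Y*(Ω₁)=+0.188609+0.263635i, Y(Ω₂)=+0.029207+0.239977i
  term(m=+0) = +0.059011+0.000000i   from Y*(Ω₁)=+0.169053-0.000000i, Y(Ω₂)=+0.349068+0.000000i
  term(m=+1) = -0.057758-0.052962i   from Y*(Ω₁)=-0.188609+0.263635i, Y(Ω₂)=-0.029207+0.239977i
Σ over m = -0.056505+0.000000i; ×(4π/3) → -0.236686+0.000000i. Real part: -0.236686

-0.236686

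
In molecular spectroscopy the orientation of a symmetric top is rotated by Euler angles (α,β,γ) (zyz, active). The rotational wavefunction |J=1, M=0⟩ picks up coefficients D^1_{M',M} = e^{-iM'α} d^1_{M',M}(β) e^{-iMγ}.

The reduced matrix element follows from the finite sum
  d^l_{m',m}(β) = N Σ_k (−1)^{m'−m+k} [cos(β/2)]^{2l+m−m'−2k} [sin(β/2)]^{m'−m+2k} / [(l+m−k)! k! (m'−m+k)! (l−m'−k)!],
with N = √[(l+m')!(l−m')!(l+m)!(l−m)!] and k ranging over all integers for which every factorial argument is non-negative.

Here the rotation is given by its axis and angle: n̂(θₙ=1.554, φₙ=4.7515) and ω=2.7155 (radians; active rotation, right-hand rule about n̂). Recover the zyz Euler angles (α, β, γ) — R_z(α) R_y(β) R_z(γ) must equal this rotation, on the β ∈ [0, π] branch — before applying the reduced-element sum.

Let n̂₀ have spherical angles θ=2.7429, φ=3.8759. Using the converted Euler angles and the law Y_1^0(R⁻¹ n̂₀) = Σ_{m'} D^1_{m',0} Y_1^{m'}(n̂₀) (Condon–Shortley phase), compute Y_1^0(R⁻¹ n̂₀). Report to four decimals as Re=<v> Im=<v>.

Re=0.4739 Im=0.0000

Axis–angle → zyz. n̂ = (sinθₙcosφₙ, sinθₙsinφₙ, cosθₙ) = (+0.039096, -0.999094, +0.016796), ω = 2.7155.
R = I cosω + sinω [n̂]ₓ + (1−cosω) n̂n̂ᵀ gives
  R = [-0.907667, -0.081570, -0.411687; -0.067686, +0.996541, -0.048219; +0.414196, -0.015901, -0.910049]
β = atan2(√(R₁₃²+R₂₃²), R₃₃) = 2.714198; α = atan2(R₂₃, R₁₃) mod 2π = 3.258187; γ = atan2(R₃₂, −R₃₁) mod 2π = 3.179965
Need the full column D^1_{m',0} for m'=−1..1 at α=3.2582, β=2.7142, γ=3.1800.
cos(β/2)=0.212075, sin(β/2)=0.977253
d^1_{-1,0}: single k=1 term ⇒ +0.293097;  D = -0.291107-0.034096i
d^1_{0,0}: k∈[0..1] ⇒ +0.044976 -0.955024 = -0.910049;  D = -0.910049+0.000000i
d^1_{1,0}: single k=0 term ⇒ -0.293097;  D = +0.291107-0.034096i
Y_1^{m'}(θ=2.7429,φ=3.8759) and Σ D·Y over m':
  (-0.2911-0.0341i)·(-0.0996+0.0899i)  (-0.9100+0.0000i)·(-0.4503+0.0000i)  (+0.2911-0.0341i)·(+0.0996+0.0899i)
Y_1^0(R⁻¹ n̂) = +0.473872+0.000000i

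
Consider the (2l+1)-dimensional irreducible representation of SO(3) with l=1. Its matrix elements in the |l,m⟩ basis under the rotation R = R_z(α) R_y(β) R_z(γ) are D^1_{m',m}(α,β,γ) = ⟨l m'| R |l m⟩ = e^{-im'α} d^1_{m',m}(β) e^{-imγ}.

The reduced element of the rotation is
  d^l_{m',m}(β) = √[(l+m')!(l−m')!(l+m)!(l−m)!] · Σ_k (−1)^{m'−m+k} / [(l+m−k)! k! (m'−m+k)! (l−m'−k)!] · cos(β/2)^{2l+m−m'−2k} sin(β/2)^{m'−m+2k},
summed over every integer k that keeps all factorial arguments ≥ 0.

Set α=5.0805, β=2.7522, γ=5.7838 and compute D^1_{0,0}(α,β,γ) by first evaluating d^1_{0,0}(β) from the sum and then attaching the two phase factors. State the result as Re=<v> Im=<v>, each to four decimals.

Re=-0.9251 Im=0.0000

Split into d^1_{0,0}(β=2.7522) × two z-phases.
Half-angle: c=0.193469, s=0.981106. N=√(1·1·1·1)=1.000000
k∈{0,1} keeps every argument non-negative
  k=0: (−1)^0·1.0000/(1)·0.1935^2·0.9811^0 = +0.037430
  k=1: (−1)^1·1.0000/(1)·0.1935^0·0.9811^2 = -0.962570
d^1_{0,0}(2.7522) = +0.037430 -0.962570 = -0.925140
Phases: e^{-i·(0)·5.0805}=+1.000000+0.000000i, e^{-i·(0)·5.7838}=+1.000000+0.000000i ⇒ D=-0.925140+0.000000i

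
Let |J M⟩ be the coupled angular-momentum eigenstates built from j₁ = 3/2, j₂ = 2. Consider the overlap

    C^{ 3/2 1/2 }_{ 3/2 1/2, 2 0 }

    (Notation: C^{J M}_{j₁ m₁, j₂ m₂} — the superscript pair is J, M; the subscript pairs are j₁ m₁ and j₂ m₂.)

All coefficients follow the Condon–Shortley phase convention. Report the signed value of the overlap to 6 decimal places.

-0.447214

√[4·2!1!2!/6! · 2!1!2!2!2!1!] = √(16/45)
  +(−1)^0/∏(0,2,1,2,0,0)! = 1/4  (running 1/4)
  +(−1)^1/∏(1,1,0,1,1,1)! = -1  (running -3/4)
⟨..|..⟩ = √(16/45)·(-3/4) = -0.447214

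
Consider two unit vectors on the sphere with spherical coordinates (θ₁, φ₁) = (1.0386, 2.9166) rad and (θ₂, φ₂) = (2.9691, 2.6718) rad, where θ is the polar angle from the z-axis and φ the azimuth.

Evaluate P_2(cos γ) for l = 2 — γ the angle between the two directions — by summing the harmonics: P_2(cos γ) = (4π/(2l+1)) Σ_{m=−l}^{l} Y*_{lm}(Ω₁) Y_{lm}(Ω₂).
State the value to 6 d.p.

Expand P_2 via completeness: Σ_{m} conj(Y_{2,m}) at Ω₁ times Y_{2,m} at Ω₂ —
  [-2]  conj(Y_{2,-2})(Ω₁) = +0.258264-0.124751i ; Y_{2,-2}(Ω₂) = +0.006715+0.009187i ; Δ = +0.002880+0.001535i
  [-1]  conj(Y_{2,-1})(Ω₁) = -0.329281+0.075362i ; Y_{2,-1}(Ω₂) = +0.116479+0.059137i ; Δ = -0.042811-0.010695i
  [+0]  conj(Y_{2,0})(Ω₁) = -0.071768-0.000000i ; Y_{2,0}(Ω₂) = +0.602909+0.000000i ; Δ = -0.043270-0.000000i
  [+1]  conj(Y_{2,1})(Ω₁) = +0.329281+0.075362i ; Y_{2,1}(Ω₂) = -0.116479+0.059137i ; Δ = -0.042811+0.010695i
  [+2]  conj(Y_{2,2})(Ω₁) = +0.258264+0.124751i ; Y_{2,2}(Ω₂) = +0.006715-0.009187i ; Δ = +0.002880-0.001535i
Total Σ_m = -0.123131-0.000000i. Multiply by 2.513274: -0.309462-0.000000i. P_2(cos γ) = -0.309462

-0.309462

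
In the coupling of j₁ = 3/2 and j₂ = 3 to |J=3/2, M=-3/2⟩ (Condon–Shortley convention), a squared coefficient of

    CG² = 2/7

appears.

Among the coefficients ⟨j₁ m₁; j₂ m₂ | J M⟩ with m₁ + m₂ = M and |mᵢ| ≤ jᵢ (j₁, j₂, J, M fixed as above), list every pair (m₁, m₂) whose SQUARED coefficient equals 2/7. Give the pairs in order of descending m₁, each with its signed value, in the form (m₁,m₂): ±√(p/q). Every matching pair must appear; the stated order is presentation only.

(1/2,-2): −√(2/7)

Admissible pairs with m₁+m₂ = M = -3/2: (-3/2,0), (-1/2,-1), (1/2,-2), (3/2,-3)
  (m₁,m₂)=(3/2,-3): CG² = 4/7, CG = +√(4/7)
  (m₁,m₂)=(1/2,-2): CG² = 2/7, CG = −√(2/7)   ← matches the target
  (m₁,m₂)=(-1/2,-1): CG² = 4/35, CG = +√(4/35)
  (m₁,m₂)=(-3/2,0): CG² = 1/35, CG = −√(1/35)
Pairs with CG² = 2/7: (1/2,-2): −√(2/7)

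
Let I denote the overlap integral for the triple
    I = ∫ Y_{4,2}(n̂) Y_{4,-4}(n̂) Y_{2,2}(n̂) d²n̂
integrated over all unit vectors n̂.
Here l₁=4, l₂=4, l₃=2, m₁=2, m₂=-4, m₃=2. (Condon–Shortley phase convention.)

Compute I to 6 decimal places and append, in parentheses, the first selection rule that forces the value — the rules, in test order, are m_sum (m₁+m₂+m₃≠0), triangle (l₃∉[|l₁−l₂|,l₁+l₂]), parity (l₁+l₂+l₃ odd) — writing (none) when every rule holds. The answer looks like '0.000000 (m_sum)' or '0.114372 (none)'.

Rules hold: Σm=0, L=10 even, 0≤2≤8.
N = 9·9·5 = 405
Δ = 6!·2!·2!/11! = 1/13860
Racah Σ t=2..4: t=2:+1/192 t=3:−1/36 t=4:+1/192 = -5/288
⇒ 3j(4 4 2; 0 0 0)² = 20/693, sgn -1
Racah Σ t=0..0: t=0:+1/2880 = 1/2880
⇒ 3j(4 4 2; 2 -4 2)² = 2/165, sgn +1
4πI² = N·(3j₀)²·(3jₘ)² = 120/847
I = -1·√(0.141677/4π) = -0.10618031
No selection rule forces the value: the integral is nonzero (none).

-0.106180 (none)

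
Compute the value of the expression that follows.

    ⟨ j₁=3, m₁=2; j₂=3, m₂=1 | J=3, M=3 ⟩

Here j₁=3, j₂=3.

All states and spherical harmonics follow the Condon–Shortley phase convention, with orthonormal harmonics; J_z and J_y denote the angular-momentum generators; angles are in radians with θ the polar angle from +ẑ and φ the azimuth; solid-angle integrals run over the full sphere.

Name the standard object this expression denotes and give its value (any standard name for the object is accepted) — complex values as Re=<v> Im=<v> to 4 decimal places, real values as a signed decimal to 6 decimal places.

Clebsch–Gordan coefficient, −√(1/3) ≈ -0.577350

This is a Clebsch–Gordan (vector-coupling) coefficient.
√[7·3!3!3!/10! · 5!1!4!2!6!0!] = √(1728)
  +(−1)^1/∏(1,2,0,3,3,0)! = -1/72  (running -1/72)
⟨..|..⟩ = √(1728)·(-1/72) = -0.577350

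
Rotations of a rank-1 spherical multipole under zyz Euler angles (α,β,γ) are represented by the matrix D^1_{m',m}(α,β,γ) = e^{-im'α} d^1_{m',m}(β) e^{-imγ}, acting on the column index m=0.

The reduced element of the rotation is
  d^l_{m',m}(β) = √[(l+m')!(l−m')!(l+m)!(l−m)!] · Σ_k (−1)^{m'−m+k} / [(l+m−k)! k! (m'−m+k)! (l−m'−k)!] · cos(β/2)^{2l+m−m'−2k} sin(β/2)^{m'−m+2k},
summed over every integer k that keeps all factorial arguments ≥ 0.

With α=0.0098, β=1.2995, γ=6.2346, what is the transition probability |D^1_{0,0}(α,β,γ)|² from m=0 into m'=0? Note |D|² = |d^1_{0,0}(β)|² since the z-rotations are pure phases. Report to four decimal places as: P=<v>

First d^1_{0,0}(β=1.2995), then the phase factors e^{-i(0)α} and e^{-i(0)γ}:
Half-angle: c=0.796235, s=0.604987. N=√(1·1·1·1)=1.000000
Admissible k: 0..1 (factorial args all ≥0)
  k=0: (−1)^0·1.0000/(1)·0.7962^2·0.6050^0 = +0.633990
  k=1: (−1)^1·1.0000/(1)·0.7962^0·0.6050^2 = -0.366010
d^1_{0,0}(1.2995) = +0.633990 -0.366010 = +0.267981
|D^1_{0,0}|² = |d^1_{0,0}(β)|² = (+0.267981)² = 0.071814 (the z-rotation phases have unit modulus)

P=0.0718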